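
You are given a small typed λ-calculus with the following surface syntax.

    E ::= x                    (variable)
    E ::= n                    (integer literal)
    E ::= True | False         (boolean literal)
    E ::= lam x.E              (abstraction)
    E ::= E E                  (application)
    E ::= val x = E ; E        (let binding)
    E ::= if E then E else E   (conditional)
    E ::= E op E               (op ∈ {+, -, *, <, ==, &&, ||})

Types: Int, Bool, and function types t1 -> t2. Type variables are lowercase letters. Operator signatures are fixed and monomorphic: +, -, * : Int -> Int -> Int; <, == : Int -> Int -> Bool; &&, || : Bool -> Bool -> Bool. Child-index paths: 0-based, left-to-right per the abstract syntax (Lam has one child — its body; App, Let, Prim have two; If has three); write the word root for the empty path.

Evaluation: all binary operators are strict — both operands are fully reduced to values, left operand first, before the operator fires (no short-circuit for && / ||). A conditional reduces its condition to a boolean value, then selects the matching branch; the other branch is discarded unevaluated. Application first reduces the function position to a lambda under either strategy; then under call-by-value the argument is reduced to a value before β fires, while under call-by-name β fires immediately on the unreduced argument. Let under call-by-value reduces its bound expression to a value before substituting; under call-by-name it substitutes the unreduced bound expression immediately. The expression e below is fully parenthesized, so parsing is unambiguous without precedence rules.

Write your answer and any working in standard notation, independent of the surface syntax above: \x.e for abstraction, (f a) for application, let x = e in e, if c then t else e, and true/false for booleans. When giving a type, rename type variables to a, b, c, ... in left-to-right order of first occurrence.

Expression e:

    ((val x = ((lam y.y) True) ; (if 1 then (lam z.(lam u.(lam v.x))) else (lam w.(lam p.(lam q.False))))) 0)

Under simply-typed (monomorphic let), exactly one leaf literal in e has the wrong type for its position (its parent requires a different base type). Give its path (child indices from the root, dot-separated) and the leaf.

Derivation:
y : a
\y._ : a -> a
  unify a -> a ~ Bool -> b
  unify a ~ Bool
  unify Bool ~ b
_ _ : Bool
let x : Bool
  unify Int ~ Bool
  FAIL: mismatch Int ~ Bool

Answer: 0.1.0 : 1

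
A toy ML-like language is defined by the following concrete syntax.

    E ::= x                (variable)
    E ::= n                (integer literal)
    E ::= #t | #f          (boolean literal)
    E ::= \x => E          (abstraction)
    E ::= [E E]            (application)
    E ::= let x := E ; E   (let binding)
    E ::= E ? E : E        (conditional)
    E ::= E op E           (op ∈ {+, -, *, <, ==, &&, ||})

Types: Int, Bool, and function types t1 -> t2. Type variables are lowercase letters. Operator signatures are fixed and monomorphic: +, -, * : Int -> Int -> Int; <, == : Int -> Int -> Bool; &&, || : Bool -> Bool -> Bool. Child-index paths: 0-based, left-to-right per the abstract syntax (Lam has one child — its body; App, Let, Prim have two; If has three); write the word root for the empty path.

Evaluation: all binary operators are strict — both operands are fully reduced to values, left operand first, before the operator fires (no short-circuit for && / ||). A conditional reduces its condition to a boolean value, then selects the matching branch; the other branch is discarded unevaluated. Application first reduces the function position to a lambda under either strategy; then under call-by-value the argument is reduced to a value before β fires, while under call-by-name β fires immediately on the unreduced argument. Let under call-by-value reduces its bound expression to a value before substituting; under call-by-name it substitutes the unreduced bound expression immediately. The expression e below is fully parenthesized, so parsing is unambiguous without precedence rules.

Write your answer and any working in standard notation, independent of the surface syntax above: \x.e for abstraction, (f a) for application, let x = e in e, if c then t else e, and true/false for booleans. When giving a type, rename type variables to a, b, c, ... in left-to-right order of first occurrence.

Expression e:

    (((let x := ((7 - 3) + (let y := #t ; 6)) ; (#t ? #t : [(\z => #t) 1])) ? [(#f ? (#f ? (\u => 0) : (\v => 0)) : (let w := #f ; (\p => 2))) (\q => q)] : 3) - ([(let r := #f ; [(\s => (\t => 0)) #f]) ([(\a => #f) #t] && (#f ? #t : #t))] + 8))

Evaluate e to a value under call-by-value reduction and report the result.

Trace:
step 0: ((if (let x = ((7 - 3) + (let y = true in 6)) in (if true then true else ((\z.true) 1))) then ((if false then (if false then (\u.0) else (\v.0)) else (let w = false in (\p.2))) (\q.q)) else 3) - (((let r = false in ((\s.(\t.0)) false)) (((\a.false) true) && (if false then true else true))) + 8))
step 1: [delta@0.0.0.0] ((if (let x = (4 + (let y = true in 6)) in (if true then true else ((\z.true) 1))) then ((if false then (if false then (\u.0) else (\v.0)) else (let w = false in (\p.2))) (\q.q)) else 3) - (((let r = false in ((\s.(\t.0)) false)) (((\a.false) true) && (if false then true else true))) + 8))
step 2: [let@0.0.0.1] ((if (let x = (4 + 6) in (if true then true else ((\z.true) 1))) then ((if false then (if false then (\u.0) else (\v.0)) else (let w = false in (\p.2))) (\q.q)) else 3) - (((let r = false in ((\s.(\t.0)) false)) (((\a.false) true) && (if false then true else true))) + 8))
step 3: [delta@0.0.0] ((if (let x = 10 in (if true then true else ((\z.true) 1))) then ((if false then (if false then (\u.0) else (\v.0)) else (let w = false in (\p.2))) (\q.q)) else 3) - (((let r = false in ((\s.(\t.0)) false)) (((\a.false) true) && (if false then true else true))) + 8))
step 4: [let@0.0] ((if (if true then true else ((\z.true) 1)) then ((if false then (if false then (\u.0) else (\v.0)) else (let w = false in (\p.2))) (\q.q)) else 3) - (((let r = false in ((\s.(\t.0)) false)) (((\a.false) true) && (if false then true else true))) + 8))
step 5: [if@0.0] ((if true then ((if false then (if false then (\u.0) else (\v.0)) else (let w = false in (\p.2))) (\q.q)) else 3) - (((let r = false in ((\s.(\t.0)) false)) (((\a.false) true) && (if false then true else true))) + 8))
step 6: [if@0] (((if false then (if false then (\u.0) else (\v.0)) else (let w = false in (\p.2))) (\q.q)) - (((let r = false in ((\s.(\t.0)) false)) (((\a.false) true) && (if false then true else true))) + 8))
step 7: [if@0.0] (((let w = false in (\p.2)) (\q.q)) - (((let r = false in ((\s.(\t.0)) false)) (((\a.false) true) && (if false then true else true))) + 8))
step 8: [let@0.0] (((\p.2) (\q.q)) - (((let r = false in ((\s.(\t.0)) false)) (((\a.false) true) && (if false then true else true))) + 8))
step 9: [beta@0] (2 - (((let r = false in ((\s.(\t.0)) false)) (((\a.false) true) && (if false then true else true))) + 8))
step 10: [let@1.0.0] (2 - ((((\s.(\t.0)) false) (((\a.false) true) && (if false then true else true))) + 8))
step 11: [beta@1.0.0] (2 - (((\t.0) (((\a.false) true) && (if false then true else true))) + 8))
step 12: [beta@1.0.1.0] (2 - (((\t.0) (false && (if false then true else true))) + 8))
step 13: [if@1.0.1.1] (2 - (((\t.0) (false && true)) + 8))
step 14: [delta@1.0.1] (2 - (((\t.0) false) + 8))
step 15: [beta@1.0] (2 - (0 + 8))
step 16: [delta@1] (2 - 8)
step 17: [delta@root] -6

Answer: -6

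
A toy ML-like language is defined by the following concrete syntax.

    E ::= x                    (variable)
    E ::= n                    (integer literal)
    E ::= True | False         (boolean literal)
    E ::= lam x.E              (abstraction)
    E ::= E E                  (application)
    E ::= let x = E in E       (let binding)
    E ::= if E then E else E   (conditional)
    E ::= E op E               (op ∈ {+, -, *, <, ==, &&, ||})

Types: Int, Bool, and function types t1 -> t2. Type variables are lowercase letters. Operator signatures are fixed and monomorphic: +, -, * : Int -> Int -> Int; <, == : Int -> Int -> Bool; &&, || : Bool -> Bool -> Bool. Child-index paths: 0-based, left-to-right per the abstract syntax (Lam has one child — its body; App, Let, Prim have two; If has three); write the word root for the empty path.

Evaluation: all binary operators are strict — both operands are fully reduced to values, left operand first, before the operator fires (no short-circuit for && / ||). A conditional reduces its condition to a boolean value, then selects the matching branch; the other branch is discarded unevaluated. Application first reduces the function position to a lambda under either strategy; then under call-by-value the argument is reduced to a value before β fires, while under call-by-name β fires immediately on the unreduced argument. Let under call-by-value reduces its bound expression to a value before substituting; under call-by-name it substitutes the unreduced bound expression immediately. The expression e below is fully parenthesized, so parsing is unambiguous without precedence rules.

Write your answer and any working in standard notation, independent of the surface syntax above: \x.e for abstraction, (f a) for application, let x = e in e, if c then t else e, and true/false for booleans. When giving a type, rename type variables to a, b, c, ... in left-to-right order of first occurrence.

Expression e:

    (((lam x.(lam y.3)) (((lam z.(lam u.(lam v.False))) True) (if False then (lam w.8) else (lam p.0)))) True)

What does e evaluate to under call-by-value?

Answer: 3

Trace:
step 0: (((\x.(\y.3)) (((\z.(\u.(\v.false))) true) (if false then (\w.8) else (\p.0)))) true)
step 1: [beta@0.1.0] (((\x.(\y.3)) ((\u.(\v.false)) (if false then (\w.8) else (\p.0)))) true)
step 2: [if@0.1.1] (((\x.(\y.3)) ((\u.(\v.false)) (\p.0))) true)
step 3: [beta@0.1] (((\x.(\y.3)) (\v.false)) true)
step 4: [beta@0] ((\y.3) true)
step 5: [beta@root] 3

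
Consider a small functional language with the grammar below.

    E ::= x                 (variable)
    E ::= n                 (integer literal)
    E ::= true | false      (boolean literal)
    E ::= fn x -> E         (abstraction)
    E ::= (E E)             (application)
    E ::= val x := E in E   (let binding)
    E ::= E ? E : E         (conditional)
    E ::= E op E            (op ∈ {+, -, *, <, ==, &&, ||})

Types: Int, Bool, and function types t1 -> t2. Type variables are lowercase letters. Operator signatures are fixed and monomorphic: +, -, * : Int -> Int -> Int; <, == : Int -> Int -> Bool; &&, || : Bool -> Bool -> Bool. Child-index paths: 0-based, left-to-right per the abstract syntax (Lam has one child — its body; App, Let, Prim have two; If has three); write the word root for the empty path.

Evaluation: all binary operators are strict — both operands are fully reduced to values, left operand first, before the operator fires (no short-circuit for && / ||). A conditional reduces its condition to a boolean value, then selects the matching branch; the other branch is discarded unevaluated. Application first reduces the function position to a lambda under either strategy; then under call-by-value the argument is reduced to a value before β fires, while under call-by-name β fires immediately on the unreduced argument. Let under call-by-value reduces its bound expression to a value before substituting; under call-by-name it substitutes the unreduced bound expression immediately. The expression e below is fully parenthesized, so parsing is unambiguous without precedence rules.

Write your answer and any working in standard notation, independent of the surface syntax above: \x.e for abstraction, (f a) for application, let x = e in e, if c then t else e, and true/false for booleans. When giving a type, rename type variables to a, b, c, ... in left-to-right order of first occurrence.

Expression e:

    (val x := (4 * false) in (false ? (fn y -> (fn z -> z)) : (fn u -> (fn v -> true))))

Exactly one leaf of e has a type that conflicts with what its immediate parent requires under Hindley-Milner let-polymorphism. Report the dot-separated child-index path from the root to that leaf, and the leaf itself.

Answer: 0.1 : false

Derivation:
  unify Int ~ Int
  unify Bool ~ Int
  FAIL: mismatch Bool ~ Int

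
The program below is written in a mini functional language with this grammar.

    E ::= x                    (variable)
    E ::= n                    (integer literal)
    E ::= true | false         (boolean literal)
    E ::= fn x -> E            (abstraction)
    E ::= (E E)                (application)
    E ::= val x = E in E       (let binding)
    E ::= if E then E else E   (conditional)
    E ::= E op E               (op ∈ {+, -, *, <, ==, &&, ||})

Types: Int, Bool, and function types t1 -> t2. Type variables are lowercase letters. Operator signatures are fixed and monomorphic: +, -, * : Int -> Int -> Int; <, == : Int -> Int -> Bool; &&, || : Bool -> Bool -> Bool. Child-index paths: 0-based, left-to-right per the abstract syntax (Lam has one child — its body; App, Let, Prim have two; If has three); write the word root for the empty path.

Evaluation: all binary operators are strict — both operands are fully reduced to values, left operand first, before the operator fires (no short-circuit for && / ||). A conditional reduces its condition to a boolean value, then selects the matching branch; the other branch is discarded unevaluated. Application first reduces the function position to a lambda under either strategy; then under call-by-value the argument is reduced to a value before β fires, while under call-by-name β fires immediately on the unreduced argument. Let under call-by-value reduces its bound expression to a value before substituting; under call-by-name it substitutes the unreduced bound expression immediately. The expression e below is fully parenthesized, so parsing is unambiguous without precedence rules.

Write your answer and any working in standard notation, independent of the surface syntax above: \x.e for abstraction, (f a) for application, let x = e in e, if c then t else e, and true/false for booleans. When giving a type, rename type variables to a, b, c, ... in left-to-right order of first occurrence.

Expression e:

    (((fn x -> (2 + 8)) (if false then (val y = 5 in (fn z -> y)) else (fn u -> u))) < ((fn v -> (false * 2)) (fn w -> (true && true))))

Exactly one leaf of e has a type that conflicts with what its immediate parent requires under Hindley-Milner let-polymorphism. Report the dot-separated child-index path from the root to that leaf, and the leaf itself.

Derivation:
  unify Int ~ Int
  unify Int ~ Int
\x._ : a -> Int
  unify Bool ~ Bool
let y : Int
y : Int
\z._ : b -> Int
u : c
\u._ : c -> c
  unify b -> Int ~ c -> c
  unify b ~ c
  unify Int ~ c
  unify a -> Int ~ (Int -> Int) -> d
  unify a ~ Int -> Int
  unify Int ~ d
_ _ : Int
  unify Int ~ Int
  unify Bool ~ Int
  FAIL: mismatch Bool ~ Int

Answer: 1.0.0.0 : false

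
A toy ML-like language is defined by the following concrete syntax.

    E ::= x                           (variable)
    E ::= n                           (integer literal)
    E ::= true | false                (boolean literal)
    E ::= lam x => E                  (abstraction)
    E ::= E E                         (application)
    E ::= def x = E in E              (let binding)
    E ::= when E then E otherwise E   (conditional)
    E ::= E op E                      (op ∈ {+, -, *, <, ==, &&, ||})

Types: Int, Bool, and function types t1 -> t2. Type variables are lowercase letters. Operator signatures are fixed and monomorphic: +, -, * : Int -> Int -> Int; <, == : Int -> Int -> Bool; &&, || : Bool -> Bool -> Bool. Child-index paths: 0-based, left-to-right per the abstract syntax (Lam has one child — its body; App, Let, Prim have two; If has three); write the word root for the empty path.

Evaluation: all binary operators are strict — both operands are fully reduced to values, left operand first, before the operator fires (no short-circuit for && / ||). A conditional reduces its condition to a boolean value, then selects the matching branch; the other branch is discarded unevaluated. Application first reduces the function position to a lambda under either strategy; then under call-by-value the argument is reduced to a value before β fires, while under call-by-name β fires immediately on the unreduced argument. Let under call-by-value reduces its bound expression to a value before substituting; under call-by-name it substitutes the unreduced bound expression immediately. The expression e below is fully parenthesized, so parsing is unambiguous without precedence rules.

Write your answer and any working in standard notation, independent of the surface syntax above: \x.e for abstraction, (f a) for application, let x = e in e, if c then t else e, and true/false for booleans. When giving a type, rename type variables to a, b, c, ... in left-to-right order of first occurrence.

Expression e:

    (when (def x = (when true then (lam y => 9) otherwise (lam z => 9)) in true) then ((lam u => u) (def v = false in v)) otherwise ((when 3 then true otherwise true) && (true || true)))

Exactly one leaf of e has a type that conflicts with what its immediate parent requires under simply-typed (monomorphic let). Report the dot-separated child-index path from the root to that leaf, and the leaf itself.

Working:
  unify Bool ~ Bool
\y._ : a -> Int
\z._ : b -> Int
  unify a -> Int ~ b -> Int
  unify a ~ b
  unify Int ~ Int
let x : b -> Int
  unify Bool ~ Bool
u : c
\u._ : c -> c
let v : Bool
v : Bool
  unify c -> c ~ Bool -> d
  unify c ~ Bool
  unify Bool ~ d
_ _ : Bool
  unify Int ~ Bool
  FAIL: mismatch Int ~ Bool

Answer: 2.0.0 : 3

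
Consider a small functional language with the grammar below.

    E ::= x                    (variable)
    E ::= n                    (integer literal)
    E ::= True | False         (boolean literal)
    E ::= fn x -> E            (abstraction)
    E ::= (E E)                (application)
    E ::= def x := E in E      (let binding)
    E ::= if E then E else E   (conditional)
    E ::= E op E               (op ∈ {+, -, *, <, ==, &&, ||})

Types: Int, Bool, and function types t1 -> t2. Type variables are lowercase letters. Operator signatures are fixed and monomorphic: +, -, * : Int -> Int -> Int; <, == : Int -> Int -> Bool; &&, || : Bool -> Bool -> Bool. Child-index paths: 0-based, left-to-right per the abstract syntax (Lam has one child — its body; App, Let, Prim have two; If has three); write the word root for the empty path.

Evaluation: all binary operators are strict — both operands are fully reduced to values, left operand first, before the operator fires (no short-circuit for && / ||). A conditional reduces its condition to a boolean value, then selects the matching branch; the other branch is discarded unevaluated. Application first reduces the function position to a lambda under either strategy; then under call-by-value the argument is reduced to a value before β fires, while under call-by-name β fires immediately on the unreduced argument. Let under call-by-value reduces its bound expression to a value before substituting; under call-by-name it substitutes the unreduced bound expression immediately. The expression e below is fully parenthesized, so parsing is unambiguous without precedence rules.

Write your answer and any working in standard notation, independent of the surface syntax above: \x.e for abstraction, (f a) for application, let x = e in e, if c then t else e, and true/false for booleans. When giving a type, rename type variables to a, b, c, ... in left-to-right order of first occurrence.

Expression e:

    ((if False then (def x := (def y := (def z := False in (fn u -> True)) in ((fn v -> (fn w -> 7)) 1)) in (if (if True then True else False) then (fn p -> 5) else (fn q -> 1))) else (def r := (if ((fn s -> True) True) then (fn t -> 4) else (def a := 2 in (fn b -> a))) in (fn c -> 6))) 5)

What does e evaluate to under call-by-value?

Working:
step 0: ((if false then (let x = (let y = (let z = false in (\u.true)) in ((\v.(\w.7)) 1)) in (if (if true then true else false) then (\p.5) else (\q.1))) else (let r = (if ((\s.true) true) then (\t.4) else (let a = 2 in (\b.a))) in (\c.6))) 5)
step 1: [if@0] ((let r = (if ((\s.true) true) then (\t.4) else (let a = 2 in (\b.a))) in (\c.6)) 5)
step 2: [beta@0.0.0] ((let r = (if true then (\t.4) else (let a = 2 in (\b.a))) in (\c.6)) 5)
step 3: [if@0.0] ((let r = (\t.4) in (\c.6)) 5)
step 4: [let@0] ((\c.6) 5)
step 5: [beta@root] 6

Answer: 6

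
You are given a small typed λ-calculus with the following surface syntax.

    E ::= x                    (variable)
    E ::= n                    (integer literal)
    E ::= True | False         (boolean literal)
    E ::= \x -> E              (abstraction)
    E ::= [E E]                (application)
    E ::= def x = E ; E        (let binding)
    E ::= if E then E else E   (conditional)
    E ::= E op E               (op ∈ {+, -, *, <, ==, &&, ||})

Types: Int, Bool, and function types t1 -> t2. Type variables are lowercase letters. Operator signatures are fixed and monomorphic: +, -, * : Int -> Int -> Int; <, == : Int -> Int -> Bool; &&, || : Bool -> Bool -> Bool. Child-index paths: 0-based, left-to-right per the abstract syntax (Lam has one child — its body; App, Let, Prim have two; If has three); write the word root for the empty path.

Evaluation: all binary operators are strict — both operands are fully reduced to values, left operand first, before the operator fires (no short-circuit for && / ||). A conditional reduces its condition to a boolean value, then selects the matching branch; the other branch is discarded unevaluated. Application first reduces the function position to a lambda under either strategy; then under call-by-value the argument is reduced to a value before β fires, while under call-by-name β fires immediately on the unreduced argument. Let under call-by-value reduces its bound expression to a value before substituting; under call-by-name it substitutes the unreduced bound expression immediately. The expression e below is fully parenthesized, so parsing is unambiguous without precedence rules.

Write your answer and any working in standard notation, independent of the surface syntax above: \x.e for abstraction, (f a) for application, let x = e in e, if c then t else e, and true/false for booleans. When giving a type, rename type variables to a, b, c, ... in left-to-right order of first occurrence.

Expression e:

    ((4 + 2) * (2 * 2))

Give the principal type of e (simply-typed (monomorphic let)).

Answer: Int

Trace:
  unify Int ~ Int
  unify Int ~ Int
  unify Int ~ Int
  unify Int ~ Int
  unify Int ~ Int
  unify Int ~ Int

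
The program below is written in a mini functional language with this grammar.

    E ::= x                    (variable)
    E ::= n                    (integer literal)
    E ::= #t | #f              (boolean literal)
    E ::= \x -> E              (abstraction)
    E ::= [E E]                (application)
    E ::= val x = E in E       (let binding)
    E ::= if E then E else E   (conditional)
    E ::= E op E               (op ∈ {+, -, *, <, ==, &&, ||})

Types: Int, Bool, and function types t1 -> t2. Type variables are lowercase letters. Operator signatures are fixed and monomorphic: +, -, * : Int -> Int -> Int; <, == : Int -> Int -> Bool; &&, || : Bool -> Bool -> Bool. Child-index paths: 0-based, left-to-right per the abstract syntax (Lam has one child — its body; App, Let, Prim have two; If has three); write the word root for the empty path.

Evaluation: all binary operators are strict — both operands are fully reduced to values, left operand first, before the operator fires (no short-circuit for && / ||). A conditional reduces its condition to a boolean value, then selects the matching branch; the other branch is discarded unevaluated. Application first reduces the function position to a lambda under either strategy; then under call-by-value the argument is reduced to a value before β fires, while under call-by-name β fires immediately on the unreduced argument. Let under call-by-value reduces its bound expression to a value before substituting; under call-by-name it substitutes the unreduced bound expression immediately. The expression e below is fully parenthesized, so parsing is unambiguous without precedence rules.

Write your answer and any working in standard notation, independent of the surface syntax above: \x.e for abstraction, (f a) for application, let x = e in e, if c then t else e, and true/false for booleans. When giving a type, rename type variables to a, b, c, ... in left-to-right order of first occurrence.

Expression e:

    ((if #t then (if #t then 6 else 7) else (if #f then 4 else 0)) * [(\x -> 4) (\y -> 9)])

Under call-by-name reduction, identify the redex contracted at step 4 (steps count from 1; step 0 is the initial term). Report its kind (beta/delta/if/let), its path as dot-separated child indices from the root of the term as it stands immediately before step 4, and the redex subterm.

Answer: delta at root : (6 * 4)

Derivation:
step 0: ((if true then (if true then 6 else 7) else (if false then 4 else 0)) * ((\x.4) (\y.9)))
step 1: [if@0] ((if true then 6 else 7) * ((\x.4) (\y.9)))
step 2: [if@0] (6 * ((\x.4) (\y.9)))
step 3: [beta@1] (6 * 4)
step 4: [delta@root] 24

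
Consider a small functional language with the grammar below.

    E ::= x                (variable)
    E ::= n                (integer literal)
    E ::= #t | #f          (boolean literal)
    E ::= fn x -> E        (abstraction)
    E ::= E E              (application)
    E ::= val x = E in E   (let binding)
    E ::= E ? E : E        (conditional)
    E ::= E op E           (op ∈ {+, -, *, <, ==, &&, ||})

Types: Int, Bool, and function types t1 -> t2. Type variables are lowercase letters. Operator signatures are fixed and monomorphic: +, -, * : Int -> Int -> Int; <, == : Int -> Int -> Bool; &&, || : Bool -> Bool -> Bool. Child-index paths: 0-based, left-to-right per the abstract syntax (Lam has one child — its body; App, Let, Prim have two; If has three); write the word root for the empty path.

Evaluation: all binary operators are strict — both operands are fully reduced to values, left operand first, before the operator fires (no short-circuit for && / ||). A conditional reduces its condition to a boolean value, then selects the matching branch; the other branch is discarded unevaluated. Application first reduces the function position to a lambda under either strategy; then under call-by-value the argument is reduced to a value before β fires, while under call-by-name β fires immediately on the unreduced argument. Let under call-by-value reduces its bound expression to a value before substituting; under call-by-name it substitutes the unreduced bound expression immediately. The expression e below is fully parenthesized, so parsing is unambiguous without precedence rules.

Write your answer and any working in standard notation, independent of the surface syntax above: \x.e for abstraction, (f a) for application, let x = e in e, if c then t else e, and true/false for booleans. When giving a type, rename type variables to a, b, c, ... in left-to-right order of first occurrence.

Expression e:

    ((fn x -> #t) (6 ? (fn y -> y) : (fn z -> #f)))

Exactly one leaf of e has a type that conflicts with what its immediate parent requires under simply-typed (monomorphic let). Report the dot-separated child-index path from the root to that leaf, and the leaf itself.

Trace:
\x._ : a -> Bool
  unify Int ~ Bool
  FAIL: mismatch Int ~ Bool

Answer: 1.0 : 6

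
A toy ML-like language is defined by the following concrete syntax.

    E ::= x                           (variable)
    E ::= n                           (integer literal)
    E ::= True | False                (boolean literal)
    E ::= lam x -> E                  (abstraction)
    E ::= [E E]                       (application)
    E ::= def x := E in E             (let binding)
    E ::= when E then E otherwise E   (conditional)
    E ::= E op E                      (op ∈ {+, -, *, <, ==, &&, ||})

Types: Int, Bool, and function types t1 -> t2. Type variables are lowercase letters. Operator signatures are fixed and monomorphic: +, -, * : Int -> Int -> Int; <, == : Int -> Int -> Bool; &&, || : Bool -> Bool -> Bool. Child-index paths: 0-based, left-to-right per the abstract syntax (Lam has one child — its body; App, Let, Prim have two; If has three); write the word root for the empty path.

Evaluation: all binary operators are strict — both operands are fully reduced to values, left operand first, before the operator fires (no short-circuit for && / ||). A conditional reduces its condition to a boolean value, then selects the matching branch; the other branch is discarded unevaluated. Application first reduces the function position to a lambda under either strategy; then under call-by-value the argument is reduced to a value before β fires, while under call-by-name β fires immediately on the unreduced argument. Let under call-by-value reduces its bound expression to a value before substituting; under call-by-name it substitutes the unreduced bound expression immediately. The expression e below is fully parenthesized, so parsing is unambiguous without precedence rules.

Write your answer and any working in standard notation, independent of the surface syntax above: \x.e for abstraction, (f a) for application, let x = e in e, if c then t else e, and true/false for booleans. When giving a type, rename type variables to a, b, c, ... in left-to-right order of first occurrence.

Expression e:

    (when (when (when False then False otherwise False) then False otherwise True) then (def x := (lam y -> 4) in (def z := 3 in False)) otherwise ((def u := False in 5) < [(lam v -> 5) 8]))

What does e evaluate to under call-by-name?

Working:
step 0: (if (if (if false then false else false) then false else true) then (let x = (\y.4) in (let z = 3 in false)) else ((let u = false in 5) < ((\v.5) 8)))
step 1: [if@0.0] (if (if false then false else true) then (let x = (\y.4) in (let z = 3 in false)) else ((let u = false in 5) < ((\v.5) 8)))
step 2: [if@0] (if true then (let x = (\y.4) in (let z = 3 in false)) else ((let u = false in 5) < ((\v.5) 8)))
step 3: [if@root] (let x = (\y.4) in (let z = 3 in false))
step 4: [let@root] (let z = 3 in false)
step 5: [let@root] false

Answer: false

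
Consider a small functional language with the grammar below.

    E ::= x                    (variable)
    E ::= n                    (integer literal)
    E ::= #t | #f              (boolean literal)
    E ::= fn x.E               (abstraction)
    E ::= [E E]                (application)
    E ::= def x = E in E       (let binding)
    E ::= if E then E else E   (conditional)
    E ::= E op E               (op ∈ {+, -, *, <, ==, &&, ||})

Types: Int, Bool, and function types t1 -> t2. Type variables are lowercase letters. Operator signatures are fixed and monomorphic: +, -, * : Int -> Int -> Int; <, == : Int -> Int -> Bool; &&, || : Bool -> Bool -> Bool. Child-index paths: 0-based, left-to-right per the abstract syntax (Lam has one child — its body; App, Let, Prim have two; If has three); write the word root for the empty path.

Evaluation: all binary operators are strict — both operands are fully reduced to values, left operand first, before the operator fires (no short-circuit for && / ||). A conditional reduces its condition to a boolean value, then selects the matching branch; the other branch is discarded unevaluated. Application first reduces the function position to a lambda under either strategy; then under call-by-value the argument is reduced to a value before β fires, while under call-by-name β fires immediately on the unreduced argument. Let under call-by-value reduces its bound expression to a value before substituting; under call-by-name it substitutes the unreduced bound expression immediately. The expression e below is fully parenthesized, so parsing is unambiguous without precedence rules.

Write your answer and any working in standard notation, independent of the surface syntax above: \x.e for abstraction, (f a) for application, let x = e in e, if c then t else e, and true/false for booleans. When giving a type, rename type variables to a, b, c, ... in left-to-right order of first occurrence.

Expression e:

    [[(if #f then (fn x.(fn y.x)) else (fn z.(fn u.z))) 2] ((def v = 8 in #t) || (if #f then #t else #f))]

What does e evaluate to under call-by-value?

Answer: 2

Trace:
step 0: (((if false then (\x.(\y.x)) else (\z.(\u.z))) 2) ((let v = 8 in true) || (if false then true else false)))
step 1: [if@0.0] (((\z.(\u.z)) 2) ((let v = 8 in true) || (if false then true else false)))
step 2: [beta@0] ((\u.2) ((let v = 8 in true) || (if false then true else false)))
step 3: [let@1.0] ((\u.2) (true || (if false then true else false)))
step 4: [if@1.1] ((\u.2) (true || false))
step 5: [delta@1] ((\u.2) true)
step 6: [beta@root] 2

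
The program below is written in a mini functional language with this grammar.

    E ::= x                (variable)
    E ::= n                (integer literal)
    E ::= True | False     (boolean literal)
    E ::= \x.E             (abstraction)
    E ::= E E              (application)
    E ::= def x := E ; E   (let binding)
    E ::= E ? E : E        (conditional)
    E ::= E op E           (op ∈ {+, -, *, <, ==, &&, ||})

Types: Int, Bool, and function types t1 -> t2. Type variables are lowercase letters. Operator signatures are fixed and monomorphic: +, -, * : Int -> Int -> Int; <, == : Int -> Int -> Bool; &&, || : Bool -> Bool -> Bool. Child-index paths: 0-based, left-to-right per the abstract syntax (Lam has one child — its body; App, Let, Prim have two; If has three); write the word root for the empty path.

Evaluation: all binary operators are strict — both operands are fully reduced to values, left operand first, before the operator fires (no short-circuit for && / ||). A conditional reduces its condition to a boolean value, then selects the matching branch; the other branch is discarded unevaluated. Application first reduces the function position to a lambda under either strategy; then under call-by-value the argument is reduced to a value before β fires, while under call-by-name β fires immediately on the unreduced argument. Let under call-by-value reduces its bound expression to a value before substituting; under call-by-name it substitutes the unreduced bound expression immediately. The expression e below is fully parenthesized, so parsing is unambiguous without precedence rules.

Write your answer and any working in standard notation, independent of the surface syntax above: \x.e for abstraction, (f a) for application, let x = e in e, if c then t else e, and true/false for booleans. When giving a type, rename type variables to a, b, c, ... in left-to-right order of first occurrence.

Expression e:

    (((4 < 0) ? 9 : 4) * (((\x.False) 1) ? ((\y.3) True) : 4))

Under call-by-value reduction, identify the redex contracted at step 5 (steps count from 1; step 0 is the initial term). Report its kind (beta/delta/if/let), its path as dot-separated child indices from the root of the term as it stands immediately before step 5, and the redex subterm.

Derivation:
step 0: ((if (4 < 0) then 9 else 4) * (if ((\x.false) 1) then ((\y.3) true) else 4))
step 1: [delta@0.0] ((if false then 9 else 4) * (if ((\x.false) 1) then ((\y.3) true) else 4))
step 2: [if@0] (4 * (if ((\x.false) 1) then ((\y.3) true) else 4))
step 3: [beta@1.0] (4 * (if false then ((\y.3) true) else 4))
step 4: [if@1] (4 * 4)
step 5: [delta@root] 16

Answer: delta at root : (4 * 4)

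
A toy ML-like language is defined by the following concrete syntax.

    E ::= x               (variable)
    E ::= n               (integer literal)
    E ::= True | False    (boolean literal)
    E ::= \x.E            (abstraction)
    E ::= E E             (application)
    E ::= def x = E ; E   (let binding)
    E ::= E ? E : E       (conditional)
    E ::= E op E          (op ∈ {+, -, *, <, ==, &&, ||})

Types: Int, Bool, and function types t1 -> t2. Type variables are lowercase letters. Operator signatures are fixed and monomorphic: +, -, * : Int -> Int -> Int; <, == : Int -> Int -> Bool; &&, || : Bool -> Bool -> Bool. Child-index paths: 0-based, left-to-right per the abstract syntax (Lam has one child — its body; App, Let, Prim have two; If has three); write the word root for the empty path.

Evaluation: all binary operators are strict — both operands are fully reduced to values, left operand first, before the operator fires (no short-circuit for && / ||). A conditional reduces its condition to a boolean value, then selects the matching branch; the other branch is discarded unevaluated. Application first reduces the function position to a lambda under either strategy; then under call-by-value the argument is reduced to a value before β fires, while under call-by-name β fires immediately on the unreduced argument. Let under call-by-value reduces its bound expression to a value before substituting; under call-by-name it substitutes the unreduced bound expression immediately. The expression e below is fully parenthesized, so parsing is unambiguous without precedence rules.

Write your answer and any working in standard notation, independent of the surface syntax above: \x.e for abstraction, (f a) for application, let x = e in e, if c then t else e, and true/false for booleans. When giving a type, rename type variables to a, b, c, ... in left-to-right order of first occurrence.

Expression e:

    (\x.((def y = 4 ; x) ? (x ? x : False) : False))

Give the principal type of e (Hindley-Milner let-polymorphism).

Working:
let y : Int
x : a
  unify a ~ Bool
x : Bool
  unify Bool ~ Bool
x : Bool
  unify Bool ~ Bool
  unify Bool ~ Bool
\x._ : Bool -> Bool

Answer: Bool -> Bool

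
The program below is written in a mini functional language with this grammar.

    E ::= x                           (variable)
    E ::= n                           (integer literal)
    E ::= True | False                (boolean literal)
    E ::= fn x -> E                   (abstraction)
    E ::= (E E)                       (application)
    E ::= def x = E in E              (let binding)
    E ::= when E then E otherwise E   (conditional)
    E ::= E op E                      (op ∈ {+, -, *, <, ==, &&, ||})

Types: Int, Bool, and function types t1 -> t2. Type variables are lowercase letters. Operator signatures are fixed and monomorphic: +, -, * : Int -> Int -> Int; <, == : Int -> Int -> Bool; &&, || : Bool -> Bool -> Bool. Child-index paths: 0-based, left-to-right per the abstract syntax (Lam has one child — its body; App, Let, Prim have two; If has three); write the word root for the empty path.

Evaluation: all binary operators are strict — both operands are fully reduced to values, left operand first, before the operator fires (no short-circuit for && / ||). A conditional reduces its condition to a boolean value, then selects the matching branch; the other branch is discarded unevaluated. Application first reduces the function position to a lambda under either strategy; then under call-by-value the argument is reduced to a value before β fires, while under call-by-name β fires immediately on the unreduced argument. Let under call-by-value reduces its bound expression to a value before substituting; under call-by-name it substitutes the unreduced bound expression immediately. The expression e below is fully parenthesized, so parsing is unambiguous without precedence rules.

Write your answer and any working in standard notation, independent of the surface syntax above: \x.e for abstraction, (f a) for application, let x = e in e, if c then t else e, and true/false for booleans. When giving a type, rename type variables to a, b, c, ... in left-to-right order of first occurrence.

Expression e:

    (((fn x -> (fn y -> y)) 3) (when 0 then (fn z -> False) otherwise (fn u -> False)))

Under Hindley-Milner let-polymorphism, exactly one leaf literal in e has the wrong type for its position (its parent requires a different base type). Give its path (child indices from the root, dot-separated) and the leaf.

Working:
y : b
\y._ : b -> b
\x._ : a -> b -> b
  unify a -> b -> b ~ Int -> c
  unify a ~ Int
  unify b -> b ~ c
_ _ : b -> b
  unify Int ~ Bool
  FAIL: mismatch Int ~ Bool

Answer: 1.0 : 0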